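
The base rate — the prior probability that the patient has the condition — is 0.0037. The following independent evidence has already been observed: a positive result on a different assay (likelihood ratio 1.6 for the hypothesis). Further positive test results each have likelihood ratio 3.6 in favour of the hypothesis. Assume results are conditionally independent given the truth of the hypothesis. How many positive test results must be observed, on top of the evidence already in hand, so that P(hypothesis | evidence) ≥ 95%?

7

Prior odds = 0.0037/0.9963 = 37/9963.
Bayes factor of the evidence already in hand = 1.6.
Odds after that evidence = (37/9963) × 1.6 = 296/49815.
Target odds = 0.95/0.05 = 19.
Need 3.6ⁿ ≥ 19 ÷ (296/49815) = 946485/296.
3.6⁶ = 34012224/15625 falls short of 946485/296 but 3.6⁷ = 612220032/78125 reaches it, so n = 7.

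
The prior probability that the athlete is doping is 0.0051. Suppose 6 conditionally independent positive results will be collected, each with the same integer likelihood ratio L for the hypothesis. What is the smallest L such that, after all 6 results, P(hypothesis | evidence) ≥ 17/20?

Prior odds = 0.0051/0.9949 = 51/9949.
Target odds = 0.85/0.15 = 17/3.
Need L⁶ ≥ 17/3 ÷ (51/9949) = 9949/9.
3⁶ = 729 < 9949/9 ≤ 4096 = 4⁶, so L = 4.

4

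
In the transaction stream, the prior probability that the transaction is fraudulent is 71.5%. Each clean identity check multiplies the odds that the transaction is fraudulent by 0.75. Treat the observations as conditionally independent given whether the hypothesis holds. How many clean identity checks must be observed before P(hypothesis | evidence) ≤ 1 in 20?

Prior odds = 0.715/0.285 = 143/57.
Likelihood ratio per clean identity check = 0.75.
Target posterior odds = 0.05/0.95 = 1/19.
Require 0.75ⁿ ≤ 1/19 ÷ (143/57) = 3/143.
0.75¹³ = 1594323/67108864 is still above 3/143 but 0.75¹⁴ = 4782969/268435456 is at or below it, so n = 14.

14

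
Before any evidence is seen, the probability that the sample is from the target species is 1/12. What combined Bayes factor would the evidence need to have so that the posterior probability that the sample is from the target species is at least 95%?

209

Prior odds = (1/12)/(11/12) = 1/11.
Target odds = 0.95/0.05 = 19.
Required Bayes factor = 19 ÷ (1/11) = 209.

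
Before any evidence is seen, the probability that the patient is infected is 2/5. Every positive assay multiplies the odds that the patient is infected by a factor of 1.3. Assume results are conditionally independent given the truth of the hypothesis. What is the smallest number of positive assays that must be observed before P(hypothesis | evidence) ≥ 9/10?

Prior odds: 0.4 ÷ 0.6 = 2/3.
Likelihood ratio per positive assay = 1.3.
Target odds: 0.9 ÷ 0.1 = 9.
Require 1.3ⁿ ≥ 9 ÷ (2/3) = 13.5.
1.3⁹ ≈10.6045 falls short of 13.5 but 1.3¹⁰ ≈13.7858 reaches it, so n = 10.

10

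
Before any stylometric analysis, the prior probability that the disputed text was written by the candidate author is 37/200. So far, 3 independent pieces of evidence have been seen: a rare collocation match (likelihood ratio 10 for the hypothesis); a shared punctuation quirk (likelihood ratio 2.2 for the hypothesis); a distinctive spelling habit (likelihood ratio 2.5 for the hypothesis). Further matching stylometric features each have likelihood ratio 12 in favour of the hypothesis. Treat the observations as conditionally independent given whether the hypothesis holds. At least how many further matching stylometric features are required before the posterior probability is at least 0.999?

2

Prior odds = 0.185/0.815 = 37/163.
Combined Bayes factor of the evidence already in hand = 10 × 2.2 × 2.5 = 55.
Odds after that evidence = (37/163) × 55 = 2035/163.
Target odds = 0.999/0.001 = 999.
Need 12ⁿ ≥ 999 ÷ (2035/163) = 4401/55.
12¹ = 12 falls short of 4401/55 but 12² = 144 reaches it, so n = 2.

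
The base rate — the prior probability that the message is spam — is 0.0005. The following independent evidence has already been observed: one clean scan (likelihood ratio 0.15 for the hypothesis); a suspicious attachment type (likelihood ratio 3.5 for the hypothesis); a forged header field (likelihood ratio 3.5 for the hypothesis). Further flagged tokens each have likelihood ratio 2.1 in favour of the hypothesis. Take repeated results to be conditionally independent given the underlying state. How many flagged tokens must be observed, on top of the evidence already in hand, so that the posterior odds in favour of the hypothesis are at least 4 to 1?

12

Prior odds = 0.0005/0.9995 = 1/1999.
Combined Bayes factor of the evidence already in hand = 0.15 × 3.5 × 3.5 = 1.8375.
Odds after that evidence = (1/1999) × 1.8375 = 147/159920.
Target odds = 4.
Need 2.1ⁿ ≥ 4 ÷ (147/159920) = 639680/147.
2.1¹¹ ≈3502.78 falls short of 639680/147 but 2.1¹² ≈7355.83 reaches it, so n = 12.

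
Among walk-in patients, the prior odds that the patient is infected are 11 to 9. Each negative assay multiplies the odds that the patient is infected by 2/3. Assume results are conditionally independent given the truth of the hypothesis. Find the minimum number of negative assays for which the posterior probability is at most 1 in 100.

Prior odds = 11/9.
Likelihood ratio per negative assay = 2/3.
Target posterior odds = 0.01/0.99 = 1/99.
Require (2/3)ⁿ ≤ 1/99 ÷ (11/9) = 1/121.
(2/3)¹¹ = 2048/177147 is still above 1/121 but (2/3)¹² = 4096/531441 is at or below it, so n = 12.

12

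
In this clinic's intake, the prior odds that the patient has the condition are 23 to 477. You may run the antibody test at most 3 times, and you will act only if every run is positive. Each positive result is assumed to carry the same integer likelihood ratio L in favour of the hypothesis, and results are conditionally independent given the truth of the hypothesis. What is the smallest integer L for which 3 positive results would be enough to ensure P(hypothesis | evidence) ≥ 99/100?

13

Prior odds = 23/477.
Target odds = 0.99/0.01 = 99.
Need L³ ≥ 99 ÷ (23/477) = 47223/23.
12³ = 1728 < 47223/23 ≤ 2197 = 13³, so L = 13.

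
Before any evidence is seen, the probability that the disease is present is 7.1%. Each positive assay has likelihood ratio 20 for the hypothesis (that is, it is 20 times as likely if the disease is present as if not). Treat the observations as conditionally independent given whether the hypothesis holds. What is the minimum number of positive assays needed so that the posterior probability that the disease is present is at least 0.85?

Prior odds: 0.071 ÷ 0.929 = 71/929.
Likelihood ratio per positive assay = 20.
Target odds: 0.85 ÷ 0.15 = 17/3.
Require 20ⁿ ≥ 17/3 ÷ (71/929) = 15793/213.
20¹ = 20 falls short of 15793/213 but 20² = 400 reaches it, so n = 2.

2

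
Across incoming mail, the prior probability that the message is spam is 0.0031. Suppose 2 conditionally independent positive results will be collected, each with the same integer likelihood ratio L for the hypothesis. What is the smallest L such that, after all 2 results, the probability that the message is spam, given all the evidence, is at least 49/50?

126

Prior odds = 0.0031/0.9969 = 31/9969.
Target odds = 0.98/0.02 = 49.
Need L² ≥ 49 ÷ (31/9969) = 488481/31.
125² = 15625 < 488481/31 ≤ 15876 = 126², so L = 126.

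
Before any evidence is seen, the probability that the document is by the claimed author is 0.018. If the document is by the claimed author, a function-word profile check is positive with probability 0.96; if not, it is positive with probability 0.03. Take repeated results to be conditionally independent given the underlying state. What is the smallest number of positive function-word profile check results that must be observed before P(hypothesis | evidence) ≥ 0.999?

Prior odds = 0.018/0.982 = 9/491.
Likelihood ratio of a positive = 0.96/0.03 = 32.
Target odds: 0.999 ÷ 0.001 = 999.
Require 32ⁿ ≥ 999 ÷ (9/491) = 54501.
32³ = 32768 falls short of 54501 but 32⁴ = 1048576 reaches it, so n = 4.

4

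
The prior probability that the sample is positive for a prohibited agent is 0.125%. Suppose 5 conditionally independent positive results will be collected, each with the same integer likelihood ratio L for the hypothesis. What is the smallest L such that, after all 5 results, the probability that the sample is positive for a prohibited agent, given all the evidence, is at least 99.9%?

Prior odds = 0.00125/0.99875 = 1/799.
Target odds = 0.999/0.001 = 999.
Need L⁵ ≥ 999 ÷ (1/799) = 798201.
15⁵ = 759375 < 798201 ≤ 1048576 = 16⁵, so L = 16.

16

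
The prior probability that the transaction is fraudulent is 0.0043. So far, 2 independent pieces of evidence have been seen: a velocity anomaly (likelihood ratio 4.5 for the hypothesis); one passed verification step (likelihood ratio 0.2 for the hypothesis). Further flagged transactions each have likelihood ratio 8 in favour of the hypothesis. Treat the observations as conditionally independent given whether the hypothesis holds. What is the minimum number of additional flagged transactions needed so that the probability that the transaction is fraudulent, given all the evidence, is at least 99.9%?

6

Prior odds = 0.0043/0.9957 = 43/9957.
Combined Bayes factor of the evidence already in hand = 4.5 × 0.2 = 0.9.
Odds after that evidence = (43/9957) × 0.9 = 129/33190.
Target odds = 0.999/0.001 = 999.
Need 8ⁿ ≥ 999 ÷ (129/33190) = 11052270/43.
8⁵ = 32768 falls short of 11052270/43 but 8⁶ = 262144 reaches it, so n = 6.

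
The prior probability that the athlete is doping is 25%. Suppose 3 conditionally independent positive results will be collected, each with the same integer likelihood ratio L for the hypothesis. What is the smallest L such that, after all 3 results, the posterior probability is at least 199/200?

9

Prior odds = 0.25/0.75 = 1/3.
Target odds = 0.995/0.005 = 199.
Need L³ ≥ 199 ÷ (1/3) = 597.
8³ = 512 < 597 ≤ 729 = 9³, so L = 9.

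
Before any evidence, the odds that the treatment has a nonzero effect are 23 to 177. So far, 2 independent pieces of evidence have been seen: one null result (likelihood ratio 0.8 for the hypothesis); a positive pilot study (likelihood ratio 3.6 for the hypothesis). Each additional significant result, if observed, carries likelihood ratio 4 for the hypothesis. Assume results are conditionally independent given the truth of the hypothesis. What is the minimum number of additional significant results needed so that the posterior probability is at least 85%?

Prior odds = 23/177.
Combined Bayes factor of the evidence already in hand = 0.8 × 3.6 = 2.88.
Odds after that evidence = (23/177) × 2.88 = 552/1475.
Target odds = 0.85/0.15 = 17/3.
Need 4ⁿ ≥ 17/3 ÷ (552/1475) = 25075/1656.
4¹ = 4 falls short of 25075/1656 but 4² = 16 reaches it, so n = 2.

2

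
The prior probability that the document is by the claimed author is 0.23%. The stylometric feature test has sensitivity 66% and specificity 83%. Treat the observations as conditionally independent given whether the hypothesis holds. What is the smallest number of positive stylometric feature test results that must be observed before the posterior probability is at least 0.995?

Prior odds: 0.0023 ÷ 0.9977 = 23/9977.
False-positive rate = 1 − 0.83 = 0.17; likelihood ratio of a positive = 0.66/0.17 = 66/17.
Target odds: 0.995 ÷ 0.005 = 199.
Require (66/17)ⁿ ≥ 199 ÷ (23/9977) = 1985423/23.
(66/17)⁸ ≈51613.1 falls short of 1985423/23 but (66/17)⁹ ≈200380 reaches it, so n = 9.

9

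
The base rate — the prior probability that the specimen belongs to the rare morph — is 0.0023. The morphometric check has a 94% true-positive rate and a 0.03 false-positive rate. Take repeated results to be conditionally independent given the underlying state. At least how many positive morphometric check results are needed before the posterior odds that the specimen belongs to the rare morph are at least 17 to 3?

3

Prior odds: 0.0023 ÷ 0.9977 = 23/9977.
Likelihood ratio of a positive result = 0.94/0.03 = 94/3.
Target odds = 17/3.
Need (23/9977) × (94/3)ⁿ ≥ 17/3, i.e. (94/3)ⁿ ≥ 169609/69.
(94/3)² = 8836/9 falls short of 169609/69 but (94/3)³ = 830584/27 reaches it, so n = 3.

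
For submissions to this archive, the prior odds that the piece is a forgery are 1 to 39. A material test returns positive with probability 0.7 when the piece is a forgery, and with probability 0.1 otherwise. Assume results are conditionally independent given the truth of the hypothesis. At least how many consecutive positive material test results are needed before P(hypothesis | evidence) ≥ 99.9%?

6

Prior odds = 1/39.
Likelihood ratio of a positive result = 0.7/0.1 = 7.
Target odds: 0.999 ÷ 0.001 = 999.
Require 7ⁿ ≥ 999 ÷ (1/39) = 38961.
7⁵ = 16807 falls short of 38961 but 7⁶ = 117649 reaches it, so n = 6.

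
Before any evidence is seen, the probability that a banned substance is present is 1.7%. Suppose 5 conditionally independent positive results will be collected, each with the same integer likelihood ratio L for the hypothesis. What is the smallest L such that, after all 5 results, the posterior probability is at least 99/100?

Prior odds = 0.017/0.983 = 17/983.
Target odds = 0.99/0.01 = 99.
Need L⁵ ≥ 99 ÷ (17/983) = 97317/17.
5⁵ = 3125 < 97317/17 ≤ 7776 = 6⁵, so L = 6.

6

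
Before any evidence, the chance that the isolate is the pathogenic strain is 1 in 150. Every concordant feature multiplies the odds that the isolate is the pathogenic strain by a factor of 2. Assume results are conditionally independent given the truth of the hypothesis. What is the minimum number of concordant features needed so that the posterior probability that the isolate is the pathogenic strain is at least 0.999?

18

Prior odds = (1/150)/(149/150) = 1/149.
Likelihood ratio per concordant feature = 2.
Target posterior odds = 0.999/0.001 = 999.
Need (1/149) × 2ⁿ ≥ 999, i.e. 2ⁿ ≥ 148851.
2¹⁷ = 131072 falls short of 148851 but 2¹⁸ = 262144 reaches it, so n = 18.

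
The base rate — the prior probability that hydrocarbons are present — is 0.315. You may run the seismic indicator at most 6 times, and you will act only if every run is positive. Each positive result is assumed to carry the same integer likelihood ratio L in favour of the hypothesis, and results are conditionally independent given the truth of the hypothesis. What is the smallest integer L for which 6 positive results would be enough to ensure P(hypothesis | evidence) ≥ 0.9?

Prior odds = 0.315/0.685 = 63/137.
Target odds = 0.9/0.1 = 9.
Need L⁶ ≥ 9 ÷ (63/137) = 137/7.
1⁶ = 1 < 137/7 ≤ 64 = 2⁶, so L = 2.

2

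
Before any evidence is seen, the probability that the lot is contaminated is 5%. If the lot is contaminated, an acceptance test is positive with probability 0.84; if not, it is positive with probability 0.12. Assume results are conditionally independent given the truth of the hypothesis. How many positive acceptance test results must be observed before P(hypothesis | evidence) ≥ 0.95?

4

Prior odds: 0.05 ÷ 0.95 = 1/19.
Likelihood ratio of a positive = 0.84/0.12 = 7.
Target posterior odds = 0.95/0.05 = 19.
Need (1/19) × 7ⁿ ≥ 19, i.e. 7ⁿ ≥ 361.
7³ = 343 falls short of 361 but 7⁴ = 2401 reaches it, so n = 4.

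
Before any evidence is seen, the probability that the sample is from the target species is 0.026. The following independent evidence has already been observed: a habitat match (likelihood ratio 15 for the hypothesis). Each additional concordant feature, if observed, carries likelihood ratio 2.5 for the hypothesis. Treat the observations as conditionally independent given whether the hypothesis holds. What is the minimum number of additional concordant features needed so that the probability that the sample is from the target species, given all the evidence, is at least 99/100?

7

Prior odds = 0.026/0.974 = 13/487.
Bayes factor of the evidence already in hand = 15.
Odds after that evidence = (13/487) × 15 = 195/487.
Target odds = 0.99/0.01 = 99.
Need 2.5ⁿ ≥ 99 ÷ (195/487) = 16071/65.
2.5⁶ = 244.140625 falls short of 16071/65 but 2.5⁷ = 610.3515625 reaches it, so n = 7.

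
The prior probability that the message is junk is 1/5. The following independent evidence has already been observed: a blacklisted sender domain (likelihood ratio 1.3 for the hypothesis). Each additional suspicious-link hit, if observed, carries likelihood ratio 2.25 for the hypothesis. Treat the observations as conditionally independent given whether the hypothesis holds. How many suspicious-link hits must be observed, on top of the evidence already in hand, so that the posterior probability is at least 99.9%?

Prior odds = 0.2/0.8 = 0.25.
Bayes factor of the evidence already in hand = 1.3.
Odds after that evidence = 0.25 × 1.3 = 0.325.
Target odds = 0.999/0.001 = 999.
Need 2.25ⁿ ≥ 999 ÷ 0.325 = 39960/13.
2.25⁹ = 387420489/262144 falls short of 39960/13 but 2.25¹⁰ ≈3325.26 reaches it, so n = 10.

10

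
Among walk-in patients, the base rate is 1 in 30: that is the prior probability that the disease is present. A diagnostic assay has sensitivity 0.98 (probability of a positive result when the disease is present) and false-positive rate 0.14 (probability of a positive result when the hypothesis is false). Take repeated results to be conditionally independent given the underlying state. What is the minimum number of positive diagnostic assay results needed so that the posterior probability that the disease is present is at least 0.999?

Prior odds: (1/30) ÷ (29/30) = 1/29.
Likelihood ratio of a positive result = 0.98/0.14 = 7.
Target odds: 0.999 ÷ 0.001 = 999.
Require 7ⁿ ≥ 999 ÷ (1/29) = 28971.
7⁵ = 16807 falls short of 28971 but 7⁶ = 117649 reaches it, so n = 6.

6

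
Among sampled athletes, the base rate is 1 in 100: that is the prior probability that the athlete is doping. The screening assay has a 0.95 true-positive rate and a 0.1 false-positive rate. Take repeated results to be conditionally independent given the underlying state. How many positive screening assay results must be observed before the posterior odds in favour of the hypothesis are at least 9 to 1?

4

Prior odds: 0.01 ÷ 0.99 = 1/99.
Likelihood ratio of a positive result = 0.95/0.1 = 9.5.
Target odds = 9.
Require 9.5ⁿ ≥ 9 ÷ (1/99) = 891.
9.5³ = 857.375 falls short of 891 but 9.5⁴ = 8145.0625 reaches it, so n = 4.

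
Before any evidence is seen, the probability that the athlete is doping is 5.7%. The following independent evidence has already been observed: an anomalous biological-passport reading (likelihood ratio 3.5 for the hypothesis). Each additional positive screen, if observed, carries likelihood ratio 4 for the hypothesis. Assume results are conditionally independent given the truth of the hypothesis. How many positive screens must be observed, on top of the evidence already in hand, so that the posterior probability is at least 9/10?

3

Prior odds = 0.057/0.943 = 57/943.
Bayes factor of the evidence already in hand = 3.5.
Odds after that evidence = (57/943) × 3.5 = 399/1886.
Target odds = 0.9/0.1 = 9.
Need 4ⁿ ≥ 9 ÷ (399/1886) = 5658/133.
4² = 16 falls short of 5658/133 but 4³ = 64 reaches it, so n = 3.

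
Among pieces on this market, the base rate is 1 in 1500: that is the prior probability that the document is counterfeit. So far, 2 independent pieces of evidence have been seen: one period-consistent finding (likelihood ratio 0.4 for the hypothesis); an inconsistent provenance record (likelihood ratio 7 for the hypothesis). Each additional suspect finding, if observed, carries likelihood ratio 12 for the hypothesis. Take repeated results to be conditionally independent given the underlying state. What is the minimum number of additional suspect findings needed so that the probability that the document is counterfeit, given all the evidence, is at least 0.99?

Prior odds = (1/1500)/(1499/1500) = 1/1499.
Combined Bayes factor of the evidence already in hand = 0.4 × 7 = 2.8.
Odds after that evidence = (1/1499) × 2.8 = 14/7495.
Target odds = 0.99/0.01 = 99.
Need 12ⁿ ≥ 99 ÷ (14/7495) = 742005/14.
12⁴ = 20736 falls short of 742005/14 but 12⁵ = 248832 reaches it, so n = 5.

5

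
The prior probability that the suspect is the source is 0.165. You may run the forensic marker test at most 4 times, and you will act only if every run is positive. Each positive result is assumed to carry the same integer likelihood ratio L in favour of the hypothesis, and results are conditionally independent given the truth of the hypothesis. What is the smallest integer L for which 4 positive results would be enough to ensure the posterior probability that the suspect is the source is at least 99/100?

5

Prior odds = 0.165/0.835 = 33/167.
Target odds = 0.99/0.01 = 99.
Need L⁴ ≥ 99 ÷ (33/167) = 501.
4⁴ = 256 < 501 ≤ 625 = 5⁴, so L = 5.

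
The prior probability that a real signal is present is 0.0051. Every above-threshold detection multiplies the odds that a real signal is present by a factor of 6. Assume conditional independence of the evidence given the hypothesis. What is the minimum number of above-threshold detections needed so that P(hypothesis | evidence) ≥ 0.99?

6

Prior odds = 0.0051/0.9949 = 51/9949.
Likelihood ratio per above-threshold detection = 6.
Target posterior odds = 0.99/0.01 = 99.
Require 6ⁿ ≥ 99 ÷ (51/9949) = 328317/17.
6⁵ = 7776 falls short of 328317/17 but 6⁶ = 46656 reaches it, so n = 6.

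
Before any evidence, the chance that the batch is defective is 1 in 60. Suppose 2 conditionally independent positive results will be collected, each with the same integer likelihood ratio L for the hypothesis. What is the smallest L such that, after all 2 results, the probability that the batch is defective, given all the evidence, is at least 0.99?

Prior odds = (1/60)/(59/60) = 1/59.
Target odds = 0.99/0.01 = 99.
Need L² ≥ 99 ÷ (1/59) = 5841.
76² = 5776 < 5841 ≤ 5929 = 77², so L = 77.

77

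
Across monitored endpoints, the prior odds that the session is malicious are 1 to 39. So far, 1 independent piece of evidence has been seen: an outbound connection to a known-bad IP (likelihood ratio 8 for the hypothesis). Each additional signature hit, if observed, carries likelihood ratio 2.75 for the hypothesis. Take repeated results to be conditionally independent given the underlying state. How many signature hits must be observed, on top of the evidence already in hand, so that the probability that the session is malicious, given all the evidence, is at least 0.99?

7

Prior odds = 1/39.
Bayes factor of the evidence already in hand = 8.
Odds after that evidence = (1/39) × 8 = 8/39.
Target odds = 0.99/0.01 = 99.
Need 2.75ⁿ ≥ 99 ÷ (8/39) = 482.625.
2.75⁶ = 1771561/4096 falls short of 482.625 but 2.75⁷ = 19487171/16384 reaches it, so n = 7.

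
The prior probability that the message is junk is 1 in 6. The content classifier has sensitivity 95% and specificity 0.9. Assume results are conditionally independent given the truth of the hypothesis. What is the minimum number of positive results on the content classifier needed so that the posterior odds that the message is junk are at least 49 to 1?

3

Prior odds: (1/6) ÷ (5/6) = 0.2.
False-positive rate = 1 − 0.9 = 0.1; likelihood ratio of a positive = 0.95/0.1 = 9.5.
Target odds = 49.
Require 9.5ⁿ ≥ 49 ÷ 0.2 = 245.
9.5² = 90.25 falls short of 245 but 9.5³ = 857.375 reaches it, so n = 3.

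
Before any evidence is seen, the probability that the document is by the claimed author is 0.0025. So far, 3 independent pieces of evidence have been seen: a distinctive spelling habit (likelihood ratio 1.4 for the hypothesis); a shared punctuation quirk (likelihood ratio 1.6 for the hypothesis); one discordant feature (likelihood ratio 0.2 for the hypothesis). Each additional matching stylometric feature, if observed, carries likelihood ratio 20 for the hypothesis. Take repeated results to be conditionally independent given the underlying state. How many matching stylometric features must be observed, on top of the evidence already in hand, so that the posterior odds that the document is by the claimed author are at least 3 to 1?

3

Prior odds = 0.0025/0.9975 = 1/399.
Combined Bayes factor of the evidence already in hand = 1.4 × 1.6 × 0.2 = 0.448.
Odds after that evidence = (1/399) × 0.448 = 8/7125.
Target odds = 3.
Need 20ⁿ ≥ 3 ÷ (8/7125) = 2671.875.
20² = 400 falls short of 2671.875 but 20³ = 8000 reaches it, so n = 3.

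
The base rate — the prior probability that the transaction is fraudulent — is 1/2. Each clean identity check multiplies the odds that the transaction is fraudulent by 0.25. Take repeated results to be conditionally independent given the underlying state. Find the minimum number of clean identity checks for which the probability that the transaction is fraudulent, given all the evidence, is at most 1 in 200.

4

Prior odds = 0.5/0.5 = 1.
Likelihood ratio per clean identity check = 0.25.
Target posterior odds = 0.005/0.995 = 1/199.
Need 1 × 0.25ⁿ ≤ 1/199, i.e. 0.25ⁿ ≤ 1/199.
0.25³ = 0.015625 is still above 1/199 but 0.25⁴ = 0.00390625 is at or below it, so n = 4.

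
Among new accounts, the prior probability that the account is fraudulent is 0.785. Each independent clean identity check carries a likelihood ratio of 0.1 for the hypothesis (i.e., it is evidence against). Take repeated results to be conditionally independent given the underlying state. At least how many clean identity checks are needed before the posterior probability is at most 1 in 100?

Prior odds = 0.785/0.215 = 157/43.
Likelihood ratio per clean identity check = 0.1.
Target posterior odds = 0.01/0.99 = 1/99.
Need (157/43) × 0.1ⁿ ≤ 1/99, i.e. 0.1ⁿ ≤ 43/15543.
0.1² = 0.01 is still above 43/15543 but 0.1³ = 0.001 is at or below it, so n = 3.

3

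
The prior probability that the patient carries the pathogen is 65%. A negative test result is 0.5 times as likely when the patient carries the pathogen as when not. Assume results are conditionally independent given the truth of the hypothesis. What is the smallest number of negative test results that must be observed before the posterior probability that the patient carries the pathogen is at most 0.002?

10

Prior odds = 0.65/0.35 = 13/7.
Likelihood ratio per negative test result = 0.5.
Target odds: 0.002 ÷ 0.998 = 1/499.
Require 0.5ⁿ ≤ 1/499 ÷ (13/7) = 7/6487.
0.5⁹ = 0.001953125 is still above 7/6487 but 0.5¹⁰ = 1/1024 is at or below it, so n = 10.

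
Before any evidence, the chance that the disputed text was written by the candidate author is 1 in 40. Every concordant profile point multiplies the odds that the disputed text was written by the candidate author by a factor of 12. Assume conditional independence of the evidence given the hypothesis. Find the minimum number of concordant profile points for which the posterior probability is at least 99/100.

4

Prior odds: 0.025 ÷ 0.975 = 1/39.
Likelihood ratio per concordant profile point = 12.
Target odds: 0.99 ÷ 0.01 = 99.
Require 12ⁿ ≥ 99 ÷ (1/39) = 3861.
12³ = 1728 falls short of 3861 but 12⁴ = 20736 reaches it, so n = 4.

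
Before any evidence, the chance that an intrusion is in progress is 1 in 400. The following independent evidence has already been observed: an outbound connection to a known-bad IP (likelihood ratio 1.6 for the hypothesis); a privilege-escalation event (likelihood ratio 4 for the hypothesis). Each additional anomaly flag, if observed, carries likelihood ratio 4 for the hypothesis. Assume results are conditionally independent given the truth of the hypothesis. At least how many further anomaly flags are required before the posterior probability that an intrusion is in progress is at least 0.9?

5

Prior odds = 0.0025/0.9975 = 1/399.
Combined Bayes factor of the evidence already in hand = 1.6 × 4 = 6.4.
Odds after that evidence = (1/399) × 6.4 = 32/1995.
Target odds = 0.9/0.1 = 9.
Need 4ⁿ ≥ 9 ÷ (32/1995) = 561.09375.
4⁴ = 256 falls short of 561.09375 but 4⁵ = 1024 reaches it, so n = 5.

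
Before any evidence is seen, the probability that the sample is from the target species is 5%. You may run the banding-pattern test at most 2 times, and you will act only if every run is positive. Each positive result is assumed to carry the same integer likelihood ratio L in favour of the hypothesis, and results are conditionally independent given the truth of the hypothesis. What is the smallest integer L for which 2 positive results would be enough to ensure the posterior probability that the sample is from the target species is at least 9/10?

Prior odds = 0.05/0.95 = 1/19.
Target odds = 0.9/0.1 = 9.
Need L² ≥ 9 ÷ (1/19) = 171.
13² = 169 < 171 ≤ 196 = 14², so L = 14.

14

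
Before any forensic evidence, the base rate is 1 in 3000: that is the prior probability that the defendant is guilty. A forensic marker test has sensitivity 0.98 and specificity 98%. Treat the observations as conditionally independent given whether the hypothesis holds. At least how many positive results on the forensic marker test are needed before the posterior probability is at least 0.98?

4

Prior odds: (1/3000) ÷ (2999/3000) = 1/2999.
False-positive rate = 1 − 0.98 = 0.02; likelihood ratio of a positive = 0.98/0.02 = 49.
Target odds: 0.98 ÷ 0.02 = 49.
Need (1/2999) × 49ⁿ ≥ 49, i.e. 49ⁿ ≥ 146951.
49³ = 117649 falls short of 146951 but 49⁴ = 5764801 reaches it, so n = 4.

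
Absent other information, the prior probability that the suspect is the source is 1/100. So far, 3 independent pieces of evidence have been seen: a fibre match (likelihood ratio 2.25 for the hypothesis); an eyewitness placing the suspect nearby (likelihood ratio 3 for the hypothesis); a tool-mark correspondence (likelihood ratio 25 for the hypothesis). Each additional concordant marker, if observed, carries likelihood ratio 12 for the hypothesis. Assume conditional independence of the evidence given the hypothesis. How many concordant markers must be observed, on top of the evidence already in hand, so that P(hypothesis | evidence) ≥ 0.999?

Prior odds = 0.01/0.99 = 1/99.
Combined Bayes factor of the evidence already in hand = 2.25 × 3 × 25 = 168.75.
Odds after that evidence = (1/99) × 168.75 = 75/44.
Target odds = 0.999/0.001 = 999.
Need 12ⁿ ≥ 999 ÷ (75/44) = 586.08.
12² = 144 falls short of 586.08 but 12³ = 1728 reaches it, so n = 3.

3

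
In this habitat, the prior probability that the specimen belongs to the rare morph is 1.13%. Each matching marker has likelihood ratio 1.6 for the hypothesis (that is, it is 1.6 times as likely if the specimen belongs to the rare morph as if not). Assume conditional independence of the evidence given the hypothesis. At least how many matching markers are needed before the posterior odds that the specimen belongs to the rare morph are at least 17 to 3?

14

Prior odds = 0.0113/0.9887 = 113/9887.
Likelihood ratio per matching marker = 1.6.
Target odds = 17/3.
Require 1.6ⁿ ≥ 17/3 ÷ (113/9887) = 168079/339.
1.6¹³ ≈450.36 falls short of 168079/339 but 1.6¹⁴ ≈720.576 reaches it, so n = 14.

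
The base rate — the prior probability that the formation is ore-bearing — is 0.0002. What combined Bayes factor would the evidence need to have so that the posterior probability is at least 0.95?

94981

Prior odds = 0.0002/0.9998 = 1/4999.
Target odds = 0.95/0.05 = 19.
Required Bayes factor = 19 ÷ (1/4999) = 94981.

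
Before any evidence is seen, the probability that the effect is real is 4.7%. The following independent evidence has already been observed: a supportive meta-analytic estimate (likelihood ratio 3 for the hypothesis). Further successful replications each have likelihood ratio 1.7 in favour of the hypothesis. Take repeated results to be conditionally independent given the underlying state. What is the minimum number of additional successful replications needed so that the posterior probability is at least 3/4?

Prior odds = 0.047/0.953 = 47/953.
Bayes factor of the evidence already in hand = 3.
Odds after that evidence = (47/953) × 3 = 141/953.
Target odds = 0.75/0.25 = 3.
Need 1.7ⁿ ≥ 3 ÷ (141/953) = 953/47.
1.7⁵ = 1419857/100000 falls short of 953/47 but 1.7⁶ = 24137569/1000000 reaches it, so n = 6.

6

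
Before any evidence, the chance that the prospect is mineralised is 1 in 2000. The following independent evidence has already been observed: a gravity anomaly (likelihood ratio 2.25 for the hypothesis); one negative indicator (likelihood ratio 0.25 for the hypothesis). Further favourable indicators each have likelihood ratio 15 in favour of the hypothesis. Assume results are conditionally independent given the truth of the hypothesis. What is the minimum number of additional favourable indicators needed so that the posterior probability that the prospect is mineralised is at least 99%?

5

Prior odds = 0.0005/0.9995 = 1/1999.
Combined Bayes factor of the evidence already in hand = 2.25 × 0.25 = 0.5625.
Odds after that evidence = (1/1999) × 0.5625 = 9/31984.
Target odds = 0.99/0.01 = 99.
Need 15ⁿ ≥ 99 ÷ (9/31984) = 351824.
15⁴ = 50625 falls short of 351824 but 15⁵ = 759375 reaches it, so n = 5.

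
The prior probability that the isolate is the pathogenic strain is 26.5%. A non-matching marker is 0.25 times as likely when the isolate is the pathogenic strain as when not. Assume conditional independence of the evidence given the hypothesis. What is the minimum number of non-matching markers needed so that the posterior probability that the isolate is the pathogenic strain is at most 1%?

Prior odds = 0.265/0.735 = 53/147.
Likelihood ratio per non-matching marker = 0.25.
Target odds: 0.01 ÷ 0.99 = 1/99.
Need (53/147) × 0.25ⁿ ≤ 1/99, i.e. 0.25ⁿ ≤ 49/1749.
0.25² = 0.0625 is still above 49/1749 but 0.25³ = 0.015625 is at or below it, so n = 3.

3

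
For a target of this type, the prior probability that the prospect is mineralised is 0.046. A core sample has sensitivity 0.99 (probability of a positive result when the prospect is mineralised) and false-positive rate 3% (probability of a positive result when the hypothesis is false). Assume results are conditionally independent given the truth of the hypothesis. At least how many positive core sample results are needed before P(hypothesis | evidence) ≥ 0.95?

Prior odds: 0.046 ÷ 0.954 = 23/477.
Likelihood ratio of a positive result = 0.99/0.03 = 33.
Target odds: 0.95 ÷ 0.05 = 19.
Need (23/477) × 33ⁿ ≥ 19, i.e. 33ⁿ ≥ 9063/23.
33¹ = 33 falls short of 9063/23 but 33² = 1089 reaches it, so n = 2.

2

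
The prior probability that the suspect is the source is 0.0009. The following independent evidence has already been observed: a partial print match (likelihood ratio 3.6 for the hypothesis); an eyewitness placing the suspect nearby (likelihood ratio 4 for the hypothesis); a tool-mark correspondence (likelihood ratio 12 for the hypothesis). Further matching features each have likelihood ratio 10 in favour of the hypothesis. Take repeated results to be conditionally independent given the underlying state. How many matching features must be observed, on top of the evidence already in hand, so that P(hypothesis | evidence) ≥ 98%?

3

Prior odds = 0.0009/0.9991 = 9/9991.
Combined Bayes factor of the evidence already in hand = 3.6 × 4 × 12 = 172.8.
Odds after that evidence = (9/9991) × 172.8 = 7776/49955.
Target odds = 0.98/0.02 = 49.
Need 10ⁿ ≥ 49 ÷ (7776/49955) = 2447795/7776.
10² = 100 falls short of 2447795/7776 but 10³ = 1000 reaches it, so n = 3.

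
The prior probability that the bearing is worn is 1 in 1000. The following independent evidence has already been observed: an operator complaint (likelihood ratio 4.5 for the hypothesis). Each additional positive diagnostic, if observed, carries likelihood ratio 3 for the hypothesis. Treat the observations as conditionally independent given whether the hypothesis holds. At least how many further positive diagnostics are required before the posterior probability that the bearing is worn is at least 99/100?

10

Prior odds = 0.001/0.999 = 1/999.
Bayes factor of the evidence already in hand = 4.5.
Odds after that evidence = (1/999) × 4.5 = 1/222.
Target odds = 0.99/0.01 = 99.
Need 3ⁿ ≥ 99 ÷ (1/222) = 21978.
3⁹ = 19683 falls short of 21978 but 3¹⁰ = 59049 reaches it, so n = 10.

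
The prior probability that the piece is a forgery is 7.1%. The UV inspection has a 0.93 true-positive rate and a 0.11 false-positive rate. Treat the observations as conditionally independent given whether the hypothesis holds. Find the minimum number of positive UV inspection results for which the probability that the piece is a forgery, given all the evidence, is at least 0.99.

Prior odds = 0.071/0.929 = 71/929.
Likelihood ratio of a positive result = 0.93/0.11 = 93/11.
Target odds: 0.99 ÷ 0.01 = 99.
Require (93/11)ⁿ ≥ 99 ÷ (71/929) = 91971/71.
(93/11)³ = 804357/1331 falls short of 91971/71 but (93/11)⁴ = 74805201/14641 reaches it, so n = 4.

4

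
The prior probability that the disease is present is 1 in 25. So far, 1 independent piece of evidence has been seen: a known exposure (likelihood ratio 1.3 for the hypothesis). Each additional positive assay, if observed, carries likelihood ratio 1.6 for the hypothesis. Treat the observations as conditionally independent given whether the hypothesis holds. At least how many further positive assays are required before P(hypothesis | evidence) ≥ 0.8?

Prior odds = 0.04/0.96 = 1/24.
Bayes factor of the evidence already in hand = 1.3.
Odds after that evidence = (1/24) × 1.3 = 13/240.
Target odds = 0.8/0.2 = 4.
Need 1.6ⁿ ≥ 4 ÷ (13/240) = 960/13.
1.6⁹ = 134217728/1953125 falls short of 960/13 but 1.6¹⁰ ≈109.951 reaches it, so n = 10.

10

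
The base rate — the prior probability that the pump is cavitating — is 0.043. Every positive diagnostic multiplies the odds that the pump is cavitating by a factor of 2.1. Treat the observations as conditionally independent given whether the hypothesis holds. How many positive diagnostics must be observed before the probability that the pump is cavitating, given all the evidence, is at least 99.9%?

14

Prior odds: 0.043 ÷ 0.957 = 43/957.
Likelihood ratio per positive diagnostic = 2.1.
Target posterior odds = 0.999/0.001 = 999.
Need (43/957) × 2.1ⁿ ≥ 999, i.e. 2.1ⁿ ≥ 956043/43.
2.1¹³ ≈15447.2 falls short of 956043/43 but 2.1¹⁴ ≈32439.2 reaches it, so n = 14.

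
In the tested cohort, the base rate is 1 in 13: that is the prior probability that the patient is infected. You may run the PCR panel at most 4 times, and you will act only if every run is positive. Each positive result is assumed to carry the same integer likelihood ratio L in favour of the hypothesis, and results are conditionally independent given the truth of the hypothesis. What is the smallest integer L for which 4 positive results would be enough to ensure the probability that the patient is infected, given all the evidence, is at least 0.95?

4

Prior odds = (1/13)/(12/13) = 1/12.
Target odds = 0.95/0.05 = 19.
Need L⁴ ≥ 19 ÷ (1/12) = 228.
3⁴ = 81 < 228 ≤ 256 = 4⁴, so L = 4.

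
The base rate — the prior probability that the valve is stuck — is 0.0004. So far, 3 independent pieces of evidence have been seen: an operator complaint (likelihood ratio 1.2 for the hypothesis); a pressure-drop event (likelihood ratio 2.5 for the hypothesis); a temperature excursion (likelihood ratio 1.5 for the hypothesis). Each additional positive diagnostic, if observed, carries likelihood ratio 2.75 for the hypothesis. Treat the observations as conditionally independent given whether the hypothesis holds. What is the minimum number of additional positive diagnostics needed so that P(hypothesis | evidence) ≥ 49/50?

11

Prior odds = 0.0004/0.9996 = 1/2499.
Combined Bayes factor of the evidence already in hand = 1.2 × 2.5 × 1.5 = 4.5.
Odds after that evidence = (1/2499) × 4.5 = 3/1666.
Target odds = 0.98/0.02 = 49.
Need 2.75ⁿ ≥ 49 ÷ (3/1666) = 81634/3.
2.75¹⁰ ≈24735.9 falls short of 81634/3 but 2.75¹¹ ≈68023.6 reaches it, so n = 11.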